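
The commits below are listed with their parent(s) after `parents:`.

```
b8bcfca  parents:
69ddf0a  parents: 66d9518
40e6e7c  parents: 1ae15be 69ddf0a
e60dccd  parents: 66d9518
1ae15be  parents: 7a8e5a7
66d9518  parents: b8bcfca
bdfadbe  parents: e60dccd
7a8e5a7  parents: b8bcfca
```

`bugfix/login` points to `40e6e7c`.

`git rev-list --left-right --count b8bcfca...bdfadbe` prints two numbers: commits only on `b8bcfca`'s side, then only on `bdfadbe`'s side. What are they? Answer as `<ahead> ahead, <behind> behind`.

0 ahead, 3 behind

Reachable from b8bcfca: {b8bcfca}.
Reachable from bdfadbe: {66d9518, b8bcfca, bdfadbe, e60dccd}.
Only in b8bcfca's history (ahead): {} — 0.
Only in bdfadbe's history (behind): {66d9518, bdfadbe, e60dccd} — 3.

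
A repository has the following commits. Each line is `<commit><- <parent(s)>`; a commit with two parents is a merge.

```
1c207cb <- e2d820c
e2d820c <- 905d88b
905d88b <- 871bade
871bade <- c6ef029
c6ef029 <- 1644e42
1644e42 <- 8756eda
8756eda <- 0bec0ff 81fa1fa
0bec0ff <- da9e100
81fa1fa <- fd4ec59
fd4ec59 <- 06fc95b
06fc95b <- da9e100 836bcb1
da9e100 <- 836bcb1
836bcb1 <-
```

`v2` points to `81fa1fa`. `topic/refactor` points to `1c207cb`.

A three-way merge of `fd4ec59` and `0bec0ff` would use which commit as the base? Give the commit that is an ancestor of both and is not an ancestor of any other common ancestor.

da9e100

Ancestors of fd4ec59: {06fc95b, 836bcb1, da9e100, fd4ec59}.
Ancestors of 0bec0ff: {0bec0ff, 836bcb1, da9e100}.
Common ancestors: {836bcb1, da9e100}.
Among these, da9e100 is not an ancestor of any other common ancestor — it is the merge base.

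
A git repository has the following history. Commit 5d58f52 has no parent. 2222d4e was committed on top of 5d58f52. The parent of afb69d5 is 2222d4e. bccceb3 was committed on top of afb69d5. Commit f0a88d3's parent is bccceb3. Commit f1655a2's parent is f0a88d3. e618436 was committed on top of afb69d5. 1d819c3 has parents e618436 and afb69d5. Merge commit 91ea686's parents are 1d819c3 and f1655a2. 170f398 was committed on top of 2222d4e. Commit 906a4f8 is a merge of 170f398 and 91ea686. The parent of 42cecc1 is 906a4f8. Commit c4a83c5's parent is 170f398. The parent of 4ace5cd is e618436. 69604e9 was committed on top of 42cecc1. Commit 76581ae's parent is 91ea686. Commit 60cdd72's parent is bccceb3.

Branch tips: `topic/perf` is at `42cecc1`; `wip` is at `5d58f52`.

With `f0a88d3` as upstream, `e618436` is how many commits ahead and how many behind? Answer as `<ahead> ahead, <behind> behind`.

1 ahead, 2 behind

Reachable from e618436: {2222d4e, 5d58f52, afb69d5, e618436}.
Reachable from f0a88d3: {2222d4e, 5d58f52, afb69d5, bccceb3, f0a88d3}.
Only in e618436's history (ahead): {e618436} — 1.
Only in f0a88d3's history (behind): {bccceb3, f0a88d3} — 2.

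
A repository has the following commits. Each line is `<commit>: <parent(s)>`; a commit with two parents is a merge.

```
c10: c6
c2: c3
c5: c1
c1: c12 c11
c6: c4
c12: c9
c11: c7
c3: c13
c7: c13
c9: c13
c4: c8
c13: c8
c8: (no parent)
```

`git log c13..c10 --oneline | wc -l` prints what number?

3

Reachable from c10: {c10, c4, c6, c8}.
Reachable from c13: {c13, c8}.
In c10's history but not c13's: {c10, c4, c6} — 3 commits.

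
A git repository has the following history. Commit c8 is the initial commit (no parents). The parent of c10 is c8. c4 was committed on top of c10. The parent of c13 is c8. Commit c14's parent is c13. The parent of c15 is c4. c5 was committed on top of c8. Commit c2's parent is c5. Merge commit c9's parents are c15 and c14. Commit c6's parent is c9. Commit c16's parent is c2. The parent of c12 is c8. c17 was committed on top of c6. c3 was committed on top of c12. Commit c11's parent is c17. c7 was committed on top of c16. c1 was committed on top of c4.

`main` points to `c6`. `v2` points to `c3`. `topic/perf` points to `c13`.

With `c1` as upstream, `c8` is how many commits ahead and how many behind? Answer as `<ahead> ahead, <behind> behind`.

0 ahead, 3 behind

Reachable from c8: {c8}.
Reachable from c1: {c1, c10, c4, c8}.
Only in c8's history (ahead): {} — 0.
Only in c1's history (behind): {c1, c10, c4} — 3.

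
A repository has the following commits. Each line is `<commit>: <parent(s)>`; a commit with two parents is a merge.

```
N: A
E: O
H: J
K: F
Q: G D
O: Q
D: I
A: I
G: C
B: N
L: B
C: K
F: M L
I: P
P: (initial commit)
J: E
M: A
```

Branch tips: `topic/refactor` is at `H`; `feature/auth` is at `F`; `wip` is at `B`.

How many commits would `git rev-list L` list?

6

Walking parent pointers from L: reachable set = {A, B, I, L, N, P}.
That is 6 commits.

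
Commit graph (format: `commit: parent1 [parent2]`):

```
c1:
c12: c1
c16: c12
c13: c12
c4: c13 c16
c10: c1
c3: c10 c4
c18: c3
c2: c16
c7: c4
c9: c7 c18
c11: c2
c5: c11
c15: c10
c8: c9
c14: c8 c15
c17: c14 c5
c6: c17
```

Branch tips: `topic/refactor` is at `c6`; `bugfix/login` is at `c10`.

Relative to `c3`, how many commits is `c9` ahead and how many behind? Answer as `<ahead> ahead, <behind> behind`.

Reachable from c9: {c1, c10, c12, c13, c16, c18, c3, c4, c7, c9}.
Reachable from c3: {c1, c10, c12, c13, c16, c3, c4}.
Only in c9's history (ahead): {c18, c7, c9} — 3.
Only in c3's history (behind): {} — 0.

3 ahead, 0 behind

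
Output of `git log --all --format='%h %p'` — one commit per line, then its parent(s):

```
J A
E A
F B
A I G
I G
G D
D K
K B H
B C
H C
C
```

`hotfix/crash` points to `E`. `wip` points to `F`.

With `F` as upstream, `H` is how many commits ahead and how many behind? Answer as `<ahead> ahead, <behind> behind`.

Reachable from H: {C, H}.
Reachable from F: {B, C, F}.
Only in H's history (ahead): {H} — 1.
Only in F's history (behind): {B, F} — 2.

1 ahead, 2 behind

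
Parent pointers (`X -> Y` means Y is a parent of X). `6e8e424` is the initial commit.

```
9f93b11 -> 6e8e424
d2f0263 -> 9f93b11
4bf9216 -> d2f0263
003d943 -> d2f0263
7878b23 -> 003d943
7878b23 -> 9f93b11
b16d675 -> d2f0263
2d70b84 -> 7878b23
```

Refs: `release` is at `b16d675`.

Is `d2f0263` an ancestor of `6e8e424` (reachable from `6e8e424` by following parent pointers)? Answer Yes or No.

No

Ancestors of 6e8e424: {6e8e424}.
d2f0263 is not in that set, so it is not an ancestor of 6e8e424.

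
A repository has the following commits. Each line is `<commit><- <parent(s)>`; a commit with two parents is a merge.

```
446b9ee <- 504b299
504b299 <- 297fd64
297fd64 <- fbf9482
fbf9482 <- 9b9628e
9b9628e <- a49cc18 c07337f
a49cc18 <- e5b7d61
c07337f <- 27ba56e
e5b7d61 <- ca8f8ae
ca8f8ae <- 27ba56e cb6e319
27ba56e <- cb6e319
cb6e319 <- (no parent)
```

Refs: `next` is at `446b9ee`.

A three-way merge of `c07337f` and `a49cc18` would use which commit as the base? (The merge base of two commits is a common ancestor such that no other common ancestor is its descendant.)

Ancestors of c07337f: {27ba56e, c07337f, cb6e319}.
Ancestors of a49cc18: {27ba56e, a49cc18, ca8f8ae, cb6e319, e5b7d61}.
Common ancestors: {27ba56e, cb6e319}.
Among these, 27ba56e is not an ancestor of any other common ancestor — it is the merge base.

27ba56e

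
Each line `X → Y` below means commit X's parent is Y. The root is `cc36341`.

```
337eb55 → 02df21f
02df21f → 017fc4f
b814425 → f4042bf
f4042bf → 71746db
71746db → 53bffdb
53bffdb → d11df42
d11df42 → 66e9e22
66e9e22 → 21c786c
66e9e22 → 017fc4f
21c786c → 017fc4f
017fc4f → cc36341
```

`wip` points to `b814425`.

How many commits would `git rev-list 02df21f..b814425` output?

Reachable from b814425: {017fc4f, 21c786c, 53bffdb, 66e9e22, 71746db, b814425, cc36341, d11df42, f4042bf}.
Reachable from 02df21f: {017fc4f, 02df21f, cc36341}.
In b814425's history but not 02df21f's: {21c786c, 53bffdb, 66e9e22, 71746db, b814425, d11df42, f4042bf} — 7 commits.

7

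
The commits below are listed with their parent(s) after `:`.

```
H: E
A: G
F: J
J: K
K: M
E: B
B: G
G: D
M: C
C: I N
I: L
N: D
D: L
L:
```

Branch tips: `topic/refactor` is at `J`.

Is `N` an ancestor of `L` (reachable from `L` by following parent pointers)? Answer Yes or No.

No

Ancestors of L: {L}.
N is not in that set, so it is not an ancestor of L.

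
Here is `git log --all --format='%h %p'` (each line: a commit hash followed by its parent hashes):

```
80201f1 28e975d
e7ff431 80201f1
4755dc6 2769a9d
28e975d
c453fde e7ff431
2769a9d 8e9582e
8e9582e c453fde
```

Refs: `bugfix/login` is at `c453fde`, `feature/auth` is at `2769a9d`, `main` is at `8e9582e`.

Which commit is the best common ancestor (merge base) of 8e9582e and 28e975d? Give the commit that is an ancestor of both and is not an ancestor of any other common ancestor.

28e975d

Ancestors of 8e9582e: {28e975d, 80201f1, 8e9582e, c453fde, e7ff431}.
Ancestors of 28e975d: {28e975d}.
Common ancestors: {28e975d}.
The only common ancestor is 28e975d, so it is the merge base.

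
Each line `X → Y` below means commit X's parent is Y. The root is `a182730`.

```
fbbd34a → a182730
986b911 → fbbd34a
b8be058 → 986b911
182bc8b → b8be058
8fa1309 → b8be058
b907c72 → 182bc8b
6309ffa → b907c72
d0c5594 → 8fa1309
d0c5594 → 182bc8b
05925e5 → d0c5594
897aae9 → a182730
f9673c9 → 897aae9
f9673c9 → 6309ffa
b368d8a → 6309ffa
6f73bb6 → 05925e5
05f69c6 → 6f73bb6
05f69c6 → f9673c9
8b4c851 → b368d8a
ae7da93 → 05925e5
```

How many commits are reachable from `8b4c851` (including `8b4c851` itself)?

Walking parent pointers from 8b4c851: reachable set = {182bc8b, 6309ffa, 8b4c851, 986b911, a182730, b368d8a, b8be058, b907c72, fbbd34a}.
That is 9 commits.

9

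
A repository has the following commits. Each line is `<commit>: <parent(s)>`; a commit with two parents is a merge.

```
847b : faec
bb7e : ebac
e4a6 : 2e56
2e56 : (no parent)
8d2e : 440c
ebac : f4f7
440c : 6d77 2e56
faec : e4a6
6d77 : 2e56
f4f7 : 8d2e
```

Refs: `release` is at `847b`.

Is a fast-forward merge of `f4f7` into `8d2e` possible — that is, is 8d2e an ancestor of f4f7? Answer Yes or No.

Yes

A fast-forward from 8d2e to f4f7 is possible iff 8d2e is an ancestor of f4f7.
Ancestors of f4f7: {2e56, 440c, 6d77, 8d2e, f4f7}.
8d2e is among them, so fast-forward is possible.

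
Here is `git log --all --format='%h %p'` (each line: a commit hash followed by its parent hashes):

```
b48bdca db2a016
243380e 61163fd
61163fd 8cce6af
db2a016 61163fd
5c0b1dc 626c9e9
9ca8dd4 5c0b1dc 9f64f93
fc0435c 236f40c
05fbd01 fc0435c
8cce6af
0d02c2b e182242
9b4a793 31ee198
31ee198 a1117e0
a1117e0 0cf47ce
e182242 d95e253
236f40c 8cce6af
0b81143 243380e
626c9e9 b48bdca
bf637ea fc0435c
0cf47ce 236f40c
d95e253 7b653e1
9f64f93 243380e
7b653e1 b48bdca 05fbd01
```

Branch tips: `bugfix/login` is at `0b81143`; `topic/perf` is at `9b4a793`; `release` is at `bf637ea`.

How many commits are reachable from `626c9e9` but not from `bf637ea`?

4

Reachable from 626c9e9: {61163fd, 626c9e9, 8cce6af, b48bdca, db2a016}.
Reachable from bf637ea: {236f40c, 8cce6af, bf637ea, fc0435c}.
In 626c9e9's history but not bf637ea's: {61163fd, 626c9e9, b48bdca, db2a016} — 4 commits.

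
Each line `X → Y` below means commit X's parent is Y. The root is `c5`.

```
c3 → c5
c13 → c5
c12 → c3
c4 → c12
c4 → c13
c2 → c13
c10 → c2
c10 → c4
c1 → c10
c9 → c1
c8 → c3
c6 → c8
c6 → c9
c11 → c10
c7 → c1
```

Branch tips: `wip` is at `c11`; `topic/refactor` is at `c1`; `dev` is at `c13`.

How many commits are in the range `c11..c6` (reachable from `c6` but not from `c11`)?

4

Reachable from c6: {c1, c10, c12, c13, c2, c3, c4, c5, c6, c8, c9}.
Reachable from c11: {c10, c11, c12, c13, c2, c3, c4, c5}.
In c6's history but not c11's: {c1, c6, c8, c9} — 4 commits.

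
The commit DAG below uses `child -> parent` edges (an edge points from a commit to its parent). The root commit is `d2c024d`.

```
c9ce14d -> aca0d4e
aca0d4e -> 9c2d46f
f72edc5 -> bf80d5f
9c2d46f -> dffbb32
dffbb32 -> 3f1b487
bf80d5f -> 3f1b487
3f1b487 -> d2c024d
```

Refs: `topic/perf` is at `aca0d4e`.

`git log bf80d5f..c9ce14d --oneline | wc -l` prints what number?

Reachable from c9ce14d: {3f1b487, 9c2d46f, aca0d4e, c9ce14d, d2c024d, dffbb32}.
Reachable from bf80d5f: {3f1b487, bf80d5f, d2c024d}.
In c9ce14d's history but not bf80d5f's: {9c2d46f, aca0d4e, c9ce14d, dffbb32} — 4 commits.

4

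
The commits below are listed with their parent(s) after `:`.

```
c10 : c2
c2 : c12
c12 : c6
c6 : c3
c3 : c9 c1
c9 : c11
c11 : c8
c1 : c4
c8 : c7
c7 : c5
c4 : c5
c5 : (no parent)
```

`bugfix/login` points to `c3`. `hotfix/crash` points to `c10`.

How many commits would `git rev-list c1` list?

3

Walking parent pointers from c1: reachable set = {c1, c4, c5}.
That is 3 commits.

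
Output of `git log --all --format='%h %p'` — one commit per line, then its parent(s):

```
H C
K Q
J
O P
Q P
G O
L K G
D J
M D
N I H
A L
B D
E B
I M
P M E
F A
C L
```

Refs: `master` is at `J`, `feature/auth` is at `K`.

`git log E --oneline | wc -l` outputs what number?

Walking parent pointers from E: reachable set = {B, D, E, J}.
That is 4 commits.

4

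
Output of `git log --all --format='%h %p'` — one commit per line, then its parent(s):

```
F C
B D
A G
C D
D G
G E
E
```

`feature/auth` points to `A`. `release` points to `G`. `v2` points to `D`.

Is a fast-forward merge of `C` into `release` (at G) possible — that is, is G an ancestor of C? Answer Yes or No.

Yes

A fast-forward from G to C is possible iff G is an ancestor of C.
Ancestors of C: {C, D, E, G}.
G is among them, so fast-forward is possible.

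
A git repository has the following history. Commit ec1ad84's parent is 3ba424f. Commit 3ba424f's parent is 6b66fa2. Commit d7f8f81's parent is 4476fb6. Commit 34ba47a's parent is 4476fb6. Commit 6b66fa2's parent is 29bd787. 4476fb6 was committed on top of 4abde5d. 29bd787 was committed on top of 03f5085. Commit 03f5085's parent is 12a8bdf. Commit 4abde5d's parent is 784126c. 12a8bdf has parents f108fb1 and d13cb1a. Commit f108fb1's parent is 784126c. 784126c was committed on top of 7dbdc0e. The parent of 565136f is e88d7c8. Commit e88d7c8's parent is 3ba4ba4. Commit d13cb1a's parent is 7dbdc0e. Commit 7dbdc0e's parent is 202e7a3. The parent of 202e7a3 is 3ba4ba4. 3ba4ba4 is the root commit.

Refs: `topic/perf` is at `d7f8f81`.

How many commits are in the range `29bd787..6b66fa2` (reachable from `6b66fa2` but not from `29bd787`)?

1

Reachable from 6b66fa2: {03f5085, 12a8bdf, 202e7a3, 29bd787, 3ba4ba4, 6b66fa2, 784126c, 7dbdc0e, d13cb1a, f108fb1}.
Reachable from 29bd787: {03f5085, 12a8bdf, 202e7a3, 29bd787, 3ba4ba4, 784126c, 7dbdc0e, d13cb1a, f108fb1}.
In 6b66fa2's history but not 29bd787's: {6b66fa2} — 1 commit.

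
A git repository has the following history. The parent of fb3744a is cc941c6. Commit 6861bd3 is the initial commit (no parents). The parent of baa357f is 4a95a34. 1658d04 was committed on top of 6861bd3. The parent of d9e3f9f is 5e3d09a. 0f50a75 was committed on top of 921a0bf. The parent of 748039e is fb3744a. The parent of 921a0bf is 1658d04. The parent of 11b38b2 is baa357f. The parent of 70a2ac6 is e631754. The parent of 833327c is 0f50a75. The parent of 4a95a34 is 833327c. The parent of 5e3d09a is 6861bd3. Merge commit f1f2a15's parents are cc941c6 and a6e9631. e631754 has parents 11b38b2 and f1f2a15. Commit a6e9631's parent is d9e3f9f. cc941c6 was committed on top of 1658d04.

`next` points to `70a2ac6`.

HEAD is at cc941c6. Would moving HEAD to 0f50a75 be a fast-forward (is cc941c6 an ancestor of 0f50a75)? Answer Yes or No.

No

A fast-forward from cc941c6 to 0f50a75 is possible iff cc941c6 is an ancestor of 0f50a75.
Ancestors of 0f50a75: {0f50a75, 1658d04, 6861bd3, 921a0bf}.
cc941c6 is not among them, so fast-forward is not possible.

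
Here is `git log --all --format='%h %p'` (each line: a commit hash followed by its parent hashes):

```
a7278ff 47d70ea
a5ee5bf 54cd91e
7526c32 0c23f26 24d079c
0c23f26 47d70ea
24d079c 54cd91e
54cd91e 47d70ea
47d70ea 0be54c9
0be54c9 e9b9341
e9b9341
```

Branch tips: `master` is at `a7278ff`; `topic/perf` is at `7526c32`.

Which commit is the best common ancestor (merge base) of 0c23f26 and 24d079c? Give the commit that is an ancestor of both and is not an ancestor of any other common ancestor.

Ancestors of 0c23f26: {0be54c9, 0c23f26, 47d70ea, e9b9341}.
Ancestors of 24d079c: {0be54c9, 24d079c, 47d70ea, 54cd91e, e9b9341}.
Common ancestors: {0be54c9, 47d70ea, e9b9341}.
Among these, 47d70ea is not an ancestor of any other common ancestor — it is the merge base.

47d70ea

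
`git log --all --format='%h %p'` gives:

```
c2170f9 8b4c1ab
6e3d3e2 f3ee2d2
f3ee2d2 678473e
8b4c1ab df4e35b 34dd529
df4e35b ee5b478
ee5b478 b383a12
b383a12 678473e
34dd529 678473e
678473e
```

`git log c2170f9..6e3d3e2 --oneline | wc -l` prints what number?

Reachable from 6e3d3e2: {678473e, 6e3d3e2, f3ee2d2}.
Reachable from c2170f9: {34dd529, 678473e, 8b4c1ab, b383a12, c2170f9, df4e35b, ee5b478}.
In 6e3d3e2's history but not c2170f9's: {6e3d3e2, f3ee2d2} — 2 commits.

2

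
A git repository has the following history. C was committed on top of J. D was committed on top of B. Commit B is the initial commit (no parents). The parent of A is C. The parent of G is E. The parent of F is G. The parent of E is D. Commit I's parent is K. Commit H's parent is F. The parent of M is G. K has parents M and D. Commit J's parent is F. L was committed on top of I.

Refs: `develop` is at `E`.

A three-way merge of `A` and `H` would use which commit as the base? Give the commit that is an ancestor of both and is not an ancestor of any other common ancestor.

Ancestors of A: {A, B, C, D, E, F, G, J}.
Ancestors of H: {B, D, E, F, G, H}.
Common ancestors: {B, D, E, F, G}.
Among these, F is not an ancestor of any other common ancestor — it is the merge base.

F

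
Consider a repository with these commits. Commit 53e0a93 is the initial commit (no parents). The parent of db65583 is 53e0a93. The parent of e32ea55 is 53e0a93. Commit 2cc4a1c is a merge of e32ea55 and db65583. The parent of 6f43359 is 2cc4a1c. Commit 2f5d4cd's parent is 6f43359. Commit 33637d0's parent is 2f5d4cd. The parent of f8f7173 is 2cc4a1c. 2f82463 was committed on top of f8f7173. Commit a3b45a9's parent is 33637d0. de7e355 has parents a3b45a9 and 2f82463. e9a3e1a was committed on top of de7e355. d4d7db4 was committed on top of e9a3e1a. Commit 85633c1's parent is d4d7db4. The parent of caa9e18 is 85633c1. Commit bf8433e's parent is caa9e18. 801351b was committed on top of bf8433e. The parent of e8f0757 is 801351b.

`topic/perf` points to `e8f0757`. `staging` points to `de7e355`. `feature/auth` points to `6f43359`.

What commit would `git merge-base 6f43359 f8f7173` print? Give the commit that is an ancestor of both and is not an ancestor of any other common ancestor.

Ancestors of 6f43359: {2cc4a1c, 53e0a93, 6f43359, db65583, e32ea55}.
Ancestors of f8f7173: {2cc4a1c, 53e0a93, db65583, e32ea55, f8f7173}.
Common ancestors: {2cc4a1c, 53e0a93, db65583, e32ea55}.
Among these, 2cc4a1c is not an ancestor of any other common ancestor — it is the merge base.

2cc4a1c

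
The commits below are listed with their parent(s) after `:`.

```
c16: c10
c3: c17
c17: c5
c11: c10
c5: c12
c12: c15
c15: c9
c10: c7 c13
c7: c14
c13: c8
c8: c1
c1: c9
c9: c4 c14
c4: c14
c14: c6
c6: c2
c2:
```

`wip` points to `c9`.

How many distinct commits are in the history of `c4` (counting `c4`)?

4

Walking parent pointers from c4: reachable set = {c14, c2, c4, c6}.
That is 4 commits.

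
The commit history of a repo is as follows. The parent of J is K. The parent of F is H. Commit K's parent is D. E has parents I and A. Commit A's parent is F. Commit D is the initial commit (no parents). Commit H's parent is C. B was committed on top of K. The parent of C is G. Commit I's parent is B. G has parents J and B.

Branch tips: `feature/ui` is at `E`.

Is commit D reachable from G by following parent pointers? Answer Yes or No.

Yes

Ancestors of G (commits reachable by following parents): {B, D, G, J, K}.
D is in that set, so it is an ancestor of G.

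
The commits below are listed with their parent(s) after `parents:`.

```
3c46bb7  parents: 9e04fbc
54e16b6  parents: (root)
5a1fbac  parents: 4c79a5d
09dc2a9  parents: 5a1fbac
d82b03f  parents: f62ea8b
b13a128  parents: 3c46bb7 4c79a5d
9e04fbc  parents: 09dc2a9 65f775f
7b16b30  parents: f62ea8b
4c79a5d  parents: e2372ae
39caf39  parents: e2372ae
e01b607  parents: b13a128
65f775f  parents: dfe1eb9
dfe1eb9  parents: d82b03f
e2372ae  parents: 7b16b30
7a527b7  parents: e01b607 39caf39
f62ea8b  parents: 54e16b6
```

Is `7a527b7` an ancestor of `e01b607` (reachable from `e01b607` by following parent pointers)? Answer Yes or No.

No

Ancestors of e01b607: {09dc2a9, 3c46bb7, 4c79a5d, 54e16b6, 5a1fbac, 65f775f, 7b16b30, 9e04fbc, b13a128, d82b03f, dfe1eb9, e01b607, e2372ae, f62ea8b}.
7a527b7 is not in that set, so it is not an ancestor of e01b607.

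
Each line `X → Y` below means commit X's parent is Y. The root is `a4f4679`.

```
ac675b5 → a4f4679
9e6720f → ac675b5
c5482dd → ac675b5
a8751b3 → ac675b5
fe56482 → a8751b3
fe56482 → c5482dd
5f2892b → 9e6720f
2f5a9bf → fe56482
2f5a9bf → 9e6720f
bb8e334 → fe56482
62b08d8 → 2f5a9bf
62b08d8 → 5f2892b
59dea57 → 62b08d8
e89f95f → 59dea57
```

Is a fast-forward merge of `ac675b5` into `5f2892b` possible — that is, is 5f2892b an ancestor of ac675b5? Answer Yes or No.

No

A fast-forward from 5f2892b to ac675b5 is possible iff 5f2892b is an ancestor of ac675b5.
Ancestors of ac675b5: {a4f4679, ac675b5}.
5f2892b is not among them, so fast-forward is not possible.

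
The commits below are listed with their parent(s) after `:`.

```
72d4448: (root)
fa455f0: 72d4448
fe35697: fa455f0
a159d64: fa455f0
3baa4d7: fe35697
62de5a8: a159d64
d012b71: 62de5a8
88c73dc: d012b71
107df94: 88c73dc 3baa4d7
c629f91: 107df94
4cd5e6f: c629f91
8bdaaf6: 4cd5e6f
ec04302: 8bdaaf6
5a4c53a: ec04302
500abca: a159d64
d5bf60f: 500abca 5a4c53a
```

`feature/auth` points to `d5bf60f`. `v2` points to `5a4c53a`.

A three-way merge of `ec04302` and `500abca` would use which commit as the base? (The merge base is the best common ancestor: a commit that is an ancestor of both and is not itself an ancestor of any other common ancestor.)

a159d64

Ancestors of ec04302: {107df94, 3baa4d7, 4cd5e6f, 62de5a8, 72d4448, 88c73dc, 8bdaaf6, a159d64, c629f91, d012b71, ec04302, fa455f0, fe35697}.
Ancestors of 500abca: {500abca, 72d4448, a159d64, fa455f0}.
Common ancestors: {72d4448, a159d64, fa455f0}.
Among these, a159d64 is not an ancestor of any other common ancestor — it is the merge base.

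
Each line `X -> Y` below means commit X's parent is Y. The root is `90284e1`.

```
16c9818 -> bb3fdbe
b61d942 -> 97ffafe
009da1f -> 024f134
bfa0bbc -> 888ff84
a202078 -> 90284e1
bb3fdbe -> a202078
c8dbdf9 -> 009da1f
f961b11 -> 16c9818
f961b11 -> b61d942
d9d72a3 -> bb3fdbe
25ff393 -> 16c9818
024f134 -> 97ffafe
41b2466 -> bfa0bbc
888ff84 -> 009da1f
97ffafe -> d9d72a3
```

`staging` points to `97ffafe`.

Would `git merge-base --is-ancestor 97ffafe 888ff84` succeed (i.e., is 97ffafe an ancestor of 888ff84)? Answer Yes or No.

Yes

Ancestors of 888ff84 (commits reachable by following parents): {009da1f, 024f134, 888ff84, 90284e1, 97ffafe, a202078, bb3fdbe, d9d72a3}.
97ffafe is in that set, so it is an ancestor of 888ff84.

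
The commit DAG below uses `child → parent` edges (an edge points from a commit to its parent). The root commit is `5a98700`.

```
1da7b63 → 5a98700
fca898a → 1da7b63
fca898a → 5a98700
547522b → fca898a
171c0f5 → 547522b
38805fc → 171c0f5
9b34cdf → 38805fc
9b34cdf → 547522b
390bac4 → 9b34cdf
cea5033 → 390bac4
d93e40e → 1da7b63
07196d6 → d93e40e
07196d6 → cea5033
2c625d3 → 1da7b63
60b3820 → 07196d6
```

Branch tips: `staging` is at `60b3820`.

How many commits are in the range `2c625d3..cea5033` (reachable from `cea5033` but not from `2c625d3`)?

7

Reachable from cea5033: {171c0f5, 1da7b63, 38805fc, 390bac4, 547522b, 5a98700, 9b34cdf, cea5033, fca898a}.
Reachable from 2c625d3: {1da7b63, 2c625d3, 5a98700}.
In cea5033's history but not 2c625d3's: {171c0f5, 38805fc, 390bac4, 547522b, 9b34cdf, cea5033, fca898a} — 7 commits.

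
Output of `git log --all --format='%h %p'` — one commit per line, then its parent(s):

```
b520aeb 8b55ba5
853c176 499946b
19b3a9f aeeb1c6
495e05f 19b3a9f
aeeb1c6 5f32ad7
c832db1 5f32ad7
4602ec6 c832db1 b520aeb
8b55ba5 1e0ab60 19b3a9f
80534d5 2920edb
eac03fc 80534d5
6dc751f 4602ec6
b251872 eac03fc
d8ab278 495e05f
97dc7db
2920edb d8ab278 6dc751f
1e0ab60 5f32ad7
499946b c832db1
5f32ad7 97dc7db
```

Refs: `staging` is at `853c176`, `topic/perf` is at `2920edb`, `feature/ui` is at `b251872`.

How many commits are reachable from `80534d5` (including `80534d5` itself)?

Walking parent pointers from 80534d5: reachable set = {19b3a9f, 1e0ab60, 2920edb, 4602ec6, 495e05f, 5f32ad7, 6dc751f, 80534d5, 8b55ba5, 97dc7db, aeeb1c6, b520aeb, c832db1, d8ab278}.
That is 14 commits.

14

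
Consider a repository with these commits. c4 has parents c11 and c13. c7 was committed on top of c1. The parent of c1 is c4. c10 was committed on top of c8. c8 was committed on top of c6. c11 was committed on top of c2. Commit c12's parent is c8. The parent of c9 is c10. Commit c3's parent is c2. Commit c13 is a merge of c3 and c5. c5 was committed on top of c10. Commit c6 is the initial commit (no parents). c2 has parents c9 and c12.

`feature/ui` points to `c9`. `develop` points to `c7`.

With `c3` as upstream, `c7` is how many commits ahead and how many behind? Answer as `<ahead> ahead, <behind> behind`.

Reachable from c7: {c1, c10, c11, c12, c13, c2, c3, c4, c5, c6, c7, c8, c9}.
Reachable from c3: {c10, c12, c2, c3, c6, c8, c9}.
Only in c7's history (ahead): {c1, c11, c13, c4, c5, c7} — 6.
Only in c3's history (behind): {} — 0.

6 ahead, 0 behind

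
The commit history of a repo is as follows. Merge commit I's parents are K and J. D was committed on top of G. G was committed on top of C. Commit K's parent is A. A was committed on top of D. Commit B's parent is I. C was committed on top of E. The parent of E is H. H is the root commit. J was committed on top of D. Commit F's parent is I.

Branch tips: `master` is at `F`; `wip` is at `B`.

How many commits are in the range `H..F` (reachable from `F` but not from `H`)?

9

Reachable from F: {A, C, D, E, F, G, H, I, J, K}.
Reachable from H: {H}.
In F's history but not H's: {A, C, D, E, F, G, I, J, K} — 9 commits.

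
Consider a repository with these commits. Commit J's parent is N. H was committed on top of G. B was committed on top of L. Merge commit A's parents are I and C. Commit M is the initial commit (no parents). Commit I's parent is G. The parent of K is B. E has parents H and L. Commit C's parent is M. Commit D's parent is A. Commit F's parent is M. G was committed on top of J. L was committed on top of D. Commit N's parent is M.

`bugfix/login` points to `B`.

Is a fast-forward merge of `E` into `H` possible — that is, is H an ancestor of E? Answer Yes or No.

Yes

A fast-forward from H to E is possible iff H is an ancestor of E.
Ancestors of E: {A, C, D, E, G, H, I, J, L, M, N}.
H is among them, so fast-forward is possible.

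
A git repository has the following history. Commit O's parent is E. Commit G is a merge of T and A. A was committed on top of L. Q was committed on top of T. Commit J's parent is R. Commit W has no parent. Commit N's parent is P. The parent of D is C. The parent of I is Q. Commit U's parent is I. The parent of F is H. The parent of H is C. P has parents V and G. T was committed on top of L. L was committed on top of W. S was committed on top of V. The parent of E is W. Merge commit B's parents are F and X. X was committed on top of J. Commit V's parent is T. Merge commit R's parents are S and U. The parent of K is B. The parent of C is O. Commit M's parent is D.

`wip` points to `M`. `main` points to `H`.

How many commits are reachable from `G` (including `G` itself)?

5

Walking parent pointers from G: reachable set = {A, G, L, T, W}.
That is 5 commits.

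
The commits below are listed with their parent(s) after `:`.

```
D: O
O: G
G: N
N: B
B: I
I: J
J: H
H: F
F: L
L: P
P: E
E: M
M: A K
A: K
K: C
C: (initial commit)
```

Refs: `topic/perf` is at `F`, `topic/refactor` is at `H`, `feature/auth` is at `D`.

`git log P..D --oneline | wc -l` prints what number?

10

Reachable from D: {A, B, C, D, E, F, G, H, I, J, K, L, M, N, O, P}.
Reachable from P: {A, C, E, K, M, P}.
In D's history but not P's: {B, D, F, G, H, I, J, L, N, O} — 10 commits.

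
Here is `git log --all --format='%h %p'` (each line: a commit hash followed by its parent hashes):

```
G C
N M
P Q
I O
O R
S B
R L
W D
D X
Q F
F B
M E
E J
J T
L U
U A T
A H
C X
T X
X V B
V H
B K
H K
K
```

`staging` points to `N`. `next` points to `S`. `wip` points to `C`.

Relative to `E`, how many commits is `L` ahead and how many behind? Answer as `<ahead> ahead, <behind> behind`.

Reachable from L: {A, B, H, K, L, T, U, V, X}.
Reachable from E: {B, E, H, J, K, T, V, X}.
Only in L's history (ahead): {A, L, U} — 3.
Only in E's history (behind): {E, J} — 2.

3 ahead, 2 behind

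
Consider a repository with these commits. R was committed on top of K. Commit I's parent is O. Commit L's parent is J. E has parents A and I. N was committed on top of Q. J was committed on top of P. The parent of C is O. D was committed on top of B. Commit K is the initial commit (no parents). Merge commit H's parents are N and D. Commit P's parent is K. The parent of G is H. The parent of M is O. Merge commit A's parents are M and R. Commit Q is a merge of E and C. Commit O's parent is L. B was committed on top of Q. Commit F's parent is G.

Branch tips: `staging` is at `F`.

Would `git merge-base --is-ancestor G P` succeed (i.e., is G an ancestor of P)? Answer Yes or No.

No

Ancestors of P: {K, P}.
G is not in that set, so it is not an ancestor of P.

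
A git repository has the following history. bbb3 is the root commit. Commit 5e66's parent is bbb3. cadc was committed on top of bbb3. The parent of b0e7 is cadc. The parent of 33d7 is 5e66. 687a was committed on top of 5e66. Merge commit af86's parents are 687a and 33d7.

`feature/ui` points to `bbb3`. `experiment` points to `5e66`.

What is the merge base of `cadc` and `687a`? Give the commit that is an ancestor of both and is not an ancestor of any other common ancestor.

Ancestors of cadc: {bbb3, cadc}.
Ancestors of 687a: {5e66, 687a, bbb3}.
Common ancestors: {bbb3}.
The only common ancestor is bbb3, so it is the merge base.

bbb3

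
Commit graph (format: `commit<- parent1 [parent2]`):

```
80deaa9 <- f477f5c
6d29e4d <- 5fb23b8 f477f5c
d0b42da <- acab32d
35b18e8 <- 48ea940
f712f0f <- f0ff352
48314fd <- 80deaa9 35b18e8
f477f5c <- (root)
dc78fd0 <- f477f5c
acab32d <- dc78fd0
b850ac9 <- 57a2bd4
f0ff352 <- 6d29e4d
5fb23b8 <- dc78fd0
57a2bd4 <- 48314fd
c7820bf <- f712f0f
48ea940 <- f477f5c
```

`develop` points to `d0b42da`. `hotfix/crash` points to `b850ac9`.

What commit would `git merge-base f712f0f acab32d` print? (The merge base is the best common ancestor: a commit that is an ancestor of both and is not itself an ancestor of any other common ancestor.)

dc78fd0

Ancestors of f712f0f: {5fb23b8, 6d29e4d, dc78fd0, f0ff352, f477f5c, f712f0f}.
Ancestors of acab32d: {acab32d, dc78fd0, f477f5c}.
Common ancestors: {dc78fd0, f477f5c}.
Among these, dc78fd0 is not an ancestor of any other common ancestor — it is the merge base.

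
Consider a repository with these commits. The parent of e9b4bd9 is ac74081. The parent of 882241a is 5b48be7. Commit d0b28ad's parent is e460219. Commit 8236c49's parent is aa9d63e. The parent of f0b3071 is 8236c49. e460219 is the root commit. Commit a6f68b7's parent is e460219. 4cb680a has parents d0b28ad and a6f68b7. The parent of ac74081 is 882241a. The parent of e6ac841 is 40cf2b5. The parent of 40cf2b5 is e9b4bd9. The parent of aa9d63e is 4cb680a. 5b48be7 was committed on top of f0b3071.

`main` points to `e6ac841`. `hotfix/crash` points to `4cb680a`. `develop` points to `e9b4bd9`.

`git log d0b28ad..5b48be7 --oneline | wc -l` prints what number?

6

Reachable from 5b48be7: {4cb680a, 5b48be7, 8236c49, a6f68b7, aa9d63e, d0b28ad, e460219, f0b3071}.
Reachable from d0b28ad: {d0b28ad, e460219}.
In 5b48be7's history but not d0b28ad's: {4cb680a, 5b48be7, 8236c49, a6f68b7, aa9d63e, f0b3071} — 6 commits.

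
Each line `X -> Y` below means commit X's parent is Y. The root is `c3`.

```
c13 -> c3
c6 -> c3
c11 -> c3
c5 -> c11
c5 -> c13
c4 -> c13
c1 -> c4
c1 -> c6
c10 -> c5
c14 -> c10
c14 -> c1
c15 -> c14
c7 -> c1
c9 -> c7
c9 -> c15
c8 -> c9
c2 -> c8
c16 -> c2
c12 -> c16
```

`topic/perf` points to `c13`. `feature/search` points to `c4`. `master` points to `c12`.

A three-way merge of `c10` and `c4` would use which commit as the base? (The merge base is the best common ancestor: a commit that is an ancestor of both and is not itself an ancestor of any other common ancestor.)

Ancestors of c10: {c10, c11, c13, c3, c5}.
Ancestors of c4: {c13, c3, c4}.
Common ancestors: {c13, c3}.
Among these, c13 is not an ancestor of any other common ancestor — it is the merge base.

c13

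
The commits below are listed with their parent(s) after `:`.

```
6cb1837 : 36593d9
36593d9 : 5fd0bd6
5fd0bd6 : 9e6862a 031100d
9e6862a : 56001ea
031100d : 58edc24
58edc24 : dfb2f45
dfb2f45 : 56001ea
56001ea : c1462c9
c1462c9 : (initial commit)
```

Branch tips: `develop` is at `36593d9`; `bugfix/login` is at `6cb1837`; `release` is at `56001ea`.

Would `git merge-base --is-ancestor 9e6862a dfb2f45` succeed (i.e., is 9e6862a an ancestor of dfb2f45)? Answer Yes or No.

Ancestors of dfb2f45: {56001ea, c1462c9, dfb2f45}.
9e6862a is not in that set, so it is not an ancestor of dfb2f45.

No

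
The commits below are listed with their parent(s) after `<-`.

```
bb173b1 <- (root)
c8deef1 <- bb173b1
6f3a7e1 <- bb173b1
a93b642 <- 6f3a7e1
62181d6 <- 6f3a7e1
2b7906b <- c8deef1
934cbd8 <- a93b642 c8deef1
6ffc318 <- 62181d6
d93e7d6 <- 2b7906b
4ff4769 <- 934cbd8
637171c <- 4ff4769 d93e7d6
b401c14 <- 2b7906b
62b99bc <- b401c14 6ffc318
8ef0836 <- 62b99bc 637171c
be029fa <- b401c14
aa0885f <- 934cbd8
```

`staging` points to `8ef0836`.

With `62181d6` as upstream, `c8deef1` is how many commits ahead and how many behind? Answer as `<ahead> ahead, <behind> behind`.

Reachable from c8deef1: {bb173b1, c8deef1}.
Reachable from 62181d6: {62181d6, 6f3a7e1, bb173b1}.
Only in c8deef1's history (ahead): {c8deef1} — 1.
Only in 62181d6's history (behind): {62181d6, 6f3a7e1} — 2.

1 ahead, 2 behind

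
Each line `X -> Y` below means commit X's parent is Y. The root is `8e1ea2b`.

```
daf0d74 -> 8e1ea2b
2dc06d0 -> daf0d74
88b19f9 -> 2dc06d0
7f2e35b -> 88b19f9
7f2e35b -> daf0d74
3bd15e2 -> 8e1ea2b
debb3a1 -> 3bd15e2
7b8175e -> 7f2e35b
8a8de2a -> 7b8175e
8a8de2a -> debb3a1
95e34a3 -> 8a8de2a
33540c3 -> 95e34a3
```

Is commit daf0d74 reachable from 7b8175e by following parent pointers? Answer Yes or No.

Ancestors of 7b8175e (commits reachable by following parents): {2dc06d0, 7b8175e, 7f2e35b, 88b19f9, 8e1ea2b, daf0d74}.
daf0d74 is in that set, so it is an ancestor of 7b8175e.

Yes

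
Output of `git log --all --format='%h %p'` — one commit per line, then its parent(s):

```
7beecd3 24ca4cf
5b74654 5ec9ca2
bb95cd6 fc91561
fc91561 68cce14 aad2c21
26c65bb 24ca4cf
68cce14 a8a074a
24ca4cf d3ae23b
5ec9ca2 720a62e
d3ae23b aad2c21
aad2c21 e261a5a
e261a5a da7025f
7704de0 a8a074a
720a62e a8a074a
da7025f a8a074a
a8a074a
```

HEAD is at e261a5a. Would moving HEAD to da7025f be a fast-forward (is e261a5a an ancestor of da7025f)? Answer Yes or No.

No

A fast-forward from e261a5a to da7025f is possible iff e261a5a is an ancestor of da7025f.
Ancestors of da7025f: {a8a074a, da7025f}.
e261a5a is not among them, so fast-forward is not possible.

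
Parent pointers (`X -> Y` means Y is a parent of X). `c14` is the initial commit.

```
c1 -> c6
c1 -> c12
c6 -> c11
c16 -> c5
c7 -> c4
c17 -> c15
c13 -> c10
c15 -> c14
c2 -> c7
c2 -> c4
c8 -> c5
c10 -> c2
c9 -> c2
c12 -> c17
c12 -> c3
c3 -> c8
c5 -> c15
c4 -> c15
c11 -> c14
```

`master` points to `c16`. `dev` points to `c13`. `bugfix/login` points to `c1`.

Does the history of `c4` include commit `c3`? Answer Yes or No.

Ancestors of c4: {c14, c15, c4}.
c3 is not in that set, so it is not an ancestor of c4.

No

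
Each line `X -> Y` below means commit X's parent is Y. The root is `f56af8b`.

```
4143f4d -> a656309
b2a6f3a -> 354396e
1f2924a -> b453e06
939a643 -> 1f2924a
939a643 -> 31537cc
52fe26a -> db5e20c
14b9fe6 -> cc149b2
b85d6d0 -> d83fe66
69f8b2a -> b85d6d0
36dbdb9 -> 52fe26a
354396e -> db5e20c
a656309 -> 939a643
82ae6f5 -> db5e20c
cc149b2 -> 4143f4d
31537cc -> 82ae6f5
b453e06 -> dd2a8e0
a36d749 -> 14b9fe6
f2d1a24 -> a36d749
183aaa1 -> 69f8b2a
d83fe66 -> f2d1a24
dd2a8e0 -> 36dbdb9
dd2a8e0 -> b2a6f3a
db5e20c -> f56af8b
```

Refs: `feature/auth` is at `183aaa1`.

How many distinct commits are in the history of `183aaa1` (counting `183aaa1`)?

22

Walking parent pointers from 183aaa1: reachable set = {14b9fe6, 183aaa1, 1f2924a, 31537cc, 354396e, 36dbdb9, 4143f4d, 52fe26a, 69f8b2a, 82ae6f5, 939a643, a36d749, a656309, b2a6f3a, b453e06, b85d6d0, cc149b2, d83fe66, db5e20c, dd2a8e0, f2d1a24, f56af8b}.
That is 22 commits.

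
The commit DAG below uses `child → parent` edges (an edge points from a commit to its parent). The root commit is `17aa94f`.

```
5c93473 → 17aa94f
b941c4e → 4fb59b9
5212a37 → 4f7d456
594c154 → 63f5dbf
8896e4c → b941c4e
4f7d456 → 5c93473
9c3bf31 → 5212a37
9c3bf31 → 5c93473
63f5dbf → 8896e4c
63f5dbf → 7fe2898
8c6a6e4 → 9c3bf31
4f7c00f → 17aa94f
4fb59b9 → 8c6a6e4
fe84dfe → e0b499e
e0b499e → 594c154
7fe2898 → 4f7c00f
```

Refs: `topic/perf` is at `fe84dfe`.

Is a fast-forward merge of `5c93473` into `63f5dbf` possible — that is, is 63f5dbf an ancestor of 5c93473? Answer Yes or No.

A fast-forward from 63f5dbf to 5c93473 is possible iff 63f5dbf is an ancestor of 5c93473.
Ancestors of 5c93473: {17aa94f, 5c93473}.
63f5dbf is not among them, so fast-forward is not possible.

No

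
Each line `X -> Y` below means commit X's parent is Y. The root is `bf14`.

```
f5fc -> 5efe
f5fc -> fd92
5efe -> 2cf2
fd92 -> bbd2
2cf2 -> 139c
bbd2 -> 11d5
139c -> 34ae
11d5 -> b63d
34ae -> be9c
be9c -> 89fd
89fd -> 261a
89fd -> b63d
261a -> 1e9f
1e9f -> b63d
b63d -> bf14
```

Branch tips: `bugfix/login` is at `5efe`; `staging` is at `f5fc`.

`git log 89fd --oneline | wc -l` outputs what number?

Walking parent pointers from 89fd: reachable set = {1e9f, 261a, 89fd, b63d, bf14}.
That is 5 commits.

5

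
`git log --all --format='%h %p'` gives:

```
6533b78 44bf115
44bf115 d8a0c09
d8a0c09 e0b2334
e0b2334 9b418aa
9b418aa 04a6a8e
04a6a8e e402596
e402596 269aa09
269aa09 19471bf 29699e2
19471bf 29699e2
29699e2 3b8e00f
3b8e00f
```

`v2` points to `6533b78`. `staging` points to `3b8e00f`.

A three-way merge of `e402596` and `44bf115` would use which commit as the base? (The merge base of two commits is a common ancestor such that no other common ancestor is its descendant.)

Ancestors of e402596: {19471bf, 269aa09, 29699e2, 3b8e00f, e402596}.
Ancestors of 44bf115: {04a6a8e, 19471bf, 269aa09, 29699e2, 3b8e00f, 44bf115, 9b418aa, d8a0c09, e0b2334, e402596}.
Common ancestors: {19471bf, 269aa09, 29699e2, 3b8e00f, e402596}.
Among these, e402596 is not an ancestor of any other common ancestor — it is the merge base.

e402596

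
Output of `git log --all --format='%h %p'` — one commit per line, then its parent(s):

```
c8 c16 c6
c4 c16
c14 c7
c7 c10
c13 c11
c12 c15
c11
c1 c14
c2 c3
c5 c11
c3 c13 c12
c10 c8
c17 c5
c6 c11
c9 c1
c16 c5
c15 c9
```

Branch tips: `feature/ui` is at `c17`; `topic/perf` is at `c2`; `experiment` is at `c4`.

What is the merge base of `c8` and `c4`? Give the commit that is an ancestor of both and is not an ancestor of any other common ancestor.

Ancestors of c8: {c11, c16, c5, c6, c8}.
Ancestors of c4: {c11, c16, c4, c5}.
Common ancestors: {c11, c16, c5}.
Among these, c16 is not an ancestor of any other common ancestor — it is the merge base.

c16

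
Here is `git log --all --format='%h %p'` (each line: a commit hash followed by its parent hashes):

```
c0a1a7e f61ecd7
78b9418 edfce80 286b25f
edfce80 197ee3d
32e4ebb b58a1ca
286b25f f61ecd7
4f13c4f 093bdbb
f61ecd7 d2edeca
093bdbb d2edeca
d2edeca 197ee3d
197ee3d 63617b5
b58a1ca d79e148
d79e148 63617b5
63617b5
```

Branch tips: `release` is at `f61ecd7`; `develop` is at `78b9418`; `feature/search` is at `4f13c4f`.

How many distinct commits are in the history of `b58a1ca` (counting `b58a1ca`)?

3

Walking parent pointers from b58a1ca: reachable set = {63617b5, b58a1ca, d79e148}.
That is 3 commits.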